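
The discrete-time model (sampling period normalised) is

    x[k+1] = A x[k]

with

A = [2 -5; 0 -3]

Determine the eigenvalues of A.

det(zI - A) = z^2 - (tr A)z + det A, with tr A = 2 + (-3) = -1 and det A = 2·(-3) - (-5)·0 = -6 - 0 = -6.
So p(z) = det(zI - A) = z^2 + z - 6.
Factor z^2 + z - 6: two numbers with sum -1 and product -6 are 2 and -3, so z^2 + z - 6 = (z - 2)(z + 3).
Hence p(z) = (z - 2) (z + 3), with roots -3, 2.

-3, 2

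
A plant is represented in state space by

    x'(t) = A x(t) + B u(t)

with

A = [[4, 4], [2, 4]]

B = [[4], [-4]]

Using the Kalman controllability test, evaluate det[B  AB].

-32

AB = [[0], [-8]]
Controllability matrix C = [B  AB] = [[4, 0], [-4, -8]]
det(C) = 4·(-8) - 0·(-4) = -32 - 0 = -32
Since det(C) ≠ 0, rank(C) = 2 and the system is completely controllable.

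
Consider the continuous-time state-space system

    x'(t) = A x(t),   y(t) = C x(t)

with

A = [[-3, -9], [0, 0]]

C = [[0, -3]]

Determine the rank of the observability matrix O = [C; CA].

1

CA = [[0, 0]]
Observability matrix O = [C; CA] = [[0, -3], [0, 0]]
Every row of O is a scalar multiple of row 1 = [0, -3] (multipliers 1, 0), so the rows span a one-dimensional space.
O ≠ 0, hence rank(O) = 1.
rank(O) = 1 < n = 2, so the pair (A, C) is not completely observable.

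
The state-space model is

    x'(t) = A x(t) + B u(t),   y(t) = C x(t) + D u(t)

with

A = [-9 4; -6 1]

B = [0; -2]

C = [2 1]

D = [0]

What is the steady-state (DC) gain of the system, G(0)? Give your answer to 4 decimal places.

G(0) = C(-A)^{-1}B + D = -C A^{-1} B + D.
det A = 15, so A^{-1} = (1/15)·adj(A) = [[1/15, -4/15], [2/5, -3/5]]
A^{-1} B = [8/15, 6/5]^T
C A^{-1} B = 34/15
G(0) = D - C A^{-1} B = 0 - (34/15) = -34/15 ≈ -2.2667

-2.2667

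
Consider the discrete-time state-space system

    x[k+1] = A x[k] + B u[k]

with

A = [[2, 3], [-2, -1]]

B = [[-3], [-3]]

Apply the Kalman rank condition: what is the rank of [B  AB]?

AB = [[-15], [9]]
Controllability matrix C = [B  AB] = [[-3, -15], [-3, 9]]
det(C) = (-3)·9 - (-15)·(-3) = -27 - 45 = -72 ≠ 0, so rank(C) = 2.
rank(C) = 2 = n, so the pair (A, B) is completely controllable.

2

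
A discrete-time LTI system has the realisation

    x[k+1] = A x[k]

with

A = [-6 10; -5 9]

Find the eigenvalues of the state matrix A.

-1, 4

det(zI - A) = z^2 - (tr A)z + det A, with tr A = (-6) + 9 = 3 and det A = (-6)·9 - 10·(-5) = -54 - (-50) = -4.
So p(z) = det(zI - A) = z^2 - 3z - 4.
Factor z^2 - 3z - 4: two numbers with sum 3 and product -4 are 4 and -1, so z^2 - 3z - 4 = (z - 4)(z + 1).
Hence p(z) = (z - 4) (z + 1), with roots -1, 4.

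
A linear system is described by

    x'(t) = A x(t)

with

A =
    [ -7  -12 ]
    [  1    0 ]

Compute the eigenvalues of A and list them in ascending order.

-4, -3

det(sI - A) = s^2 - (tr A)s + det A, with tr A = (-7) + 0 = -7 and det A = (-7)·0 - (-12)·1 = 0 - (-12) = 12.
So p(s) = det(sI - A) = s^2 + 7s + 12.
Factor s^2 + 7s + 12: two numbers with sum -7 and product 12 are -3 and -4, so s^2 + 7s + 12 = (s + 3)(s + 4).
Hence p(s) = (s + 3) (s + 4), with roots -4, -3.
All eigenvalues have negative real part, so the system is asymptotically stable.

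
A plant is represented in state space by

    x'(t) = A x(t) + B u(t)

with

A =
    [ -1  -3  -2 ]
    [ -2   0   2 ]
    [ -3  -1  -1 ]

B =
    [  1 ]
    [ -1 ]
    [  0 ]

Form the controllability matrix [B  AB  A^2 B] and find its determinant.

AB = [[2], [-2], [-2]]
A^2B = [[8], [-8], [-2]]
Controllability matrix C = [B  AB  A^2B] = [[1, 2, 8], [-1, -2, -8], [0, -2, -2]]
Expanding along the first row, det(C) = 1·((-2)·(-2) - (-8)·(-2)) - 2·((-1)·(-2) - (-8)·0) + 8·((-1)·(-2) - (-2)·0) = 1·(-12) - 2·2 + 8·2 = 0
Since det(C) = 0, rank(C) < 3 and the system is not completely controllable.

0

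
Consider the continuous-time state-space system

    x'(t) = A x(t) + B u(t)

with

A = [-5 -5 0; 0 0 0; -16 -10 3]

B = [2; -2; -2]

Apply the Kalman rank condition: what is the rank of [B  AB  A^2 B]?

AB = [[0], [0], [-18]]
A^2B = [[0], [0], [-54]]
Controllability matrix C = [B  AB  A^2B] = [[2, 0, 0], [-2, 0, 0], [-2, -18, -54]]
The rows r1, r2, r3 of C are linearly dependent: r1 + r2 = 0 (check each entry), so rank(C) ≤ 2.
The 2×2 minor from rows 1, 3, columns 1, 2 is 2·(-18) - 0·(-2) = -36 - 0 = -36 ≠ 0, so rank(C) = 2.
rank(C) = 2 < n = 3, so the pair (A, B) is not completely controllable.

2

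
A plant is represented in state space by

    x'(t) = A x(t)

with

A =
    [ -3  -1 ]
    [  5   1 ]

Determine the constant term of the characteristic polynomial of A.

For a 2×2 matrix, det(sI - A) = s^2 - (tr A)s + det A.
tr A = -2, det A = 2.
So p(s) = s^2 + 2s + 2.
The constant term is 2.

2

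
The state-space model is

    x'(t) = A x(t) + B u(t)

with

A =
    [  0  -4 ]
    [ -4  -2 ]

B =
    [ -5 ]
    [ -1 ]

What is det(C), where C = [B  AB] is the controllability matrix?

-106

AB = [[4], [22]]
Controllability matrix C = [B  AB] = [[-5, 4], [-1, 22]]
det(C) = (-5)·22 - 4·(-1) = -110 - (-4) = -106
Since det(C) ≠ 0, rank(C) = 2 and the system is completely controllable.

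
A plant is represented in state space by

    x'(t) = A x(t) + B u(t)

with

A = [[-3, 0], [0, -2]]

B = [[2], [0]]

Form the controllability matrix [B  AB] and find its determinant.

0

AB = [[-6], [0]]
Controllability matrix C = [B  AB] = [[2, -6], [0, 0]]
det(C) = 2·0 - (-6)·0 = 0 - 0 = 0
Since det(C) = 0, rank(C) < 2 and the system is not completely controllable.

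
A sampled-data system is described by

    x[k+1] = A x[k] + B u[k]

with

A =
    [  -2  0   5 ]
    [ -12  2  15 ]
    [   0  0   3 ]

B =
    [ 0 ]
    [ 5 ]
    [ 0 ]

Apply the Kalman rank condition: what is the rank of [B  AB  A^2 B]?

AB = [[0], [10], [0]]
A^2B = [[0], [20], [0]]
Controllability matrix C = [B  AB  A^2B] = [[0, 0, 0], [5, 10, 20], [0, 0, 0]]
Every column of C is a scalar multiple of column 1 = [0, 5, 0] (multipliers 1, 2, 4), so the columns span a one-dimensional space.
C ≠ 0, hence rank(C) = 1.
rank(C) = 1 < n = 3, so the pair (A, B) is not completely controllable.

1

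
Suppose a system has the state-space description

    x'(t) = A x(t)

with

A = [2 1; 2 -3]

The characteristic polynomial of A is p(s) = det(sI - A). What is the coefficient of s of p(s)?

1

For a 2×2 matrix, det(sI - A) = s^2 - (tr A)s + det A.
tr A = -1, det A = -8.
So p(s) = s^2 + s - 8.
The coefficient of s is 1.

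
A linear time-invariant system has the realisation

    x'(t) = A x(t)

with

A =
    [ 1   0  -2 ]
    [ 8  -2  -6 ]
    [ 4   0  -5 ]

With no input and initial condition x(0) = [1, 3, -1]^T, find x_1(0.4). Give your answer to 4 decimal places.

1.4086

det(sI - A) = s^3 - (tr A)s^2 + (M11 + M22 + M33)s - det A, where Mii is the 2×2 principal minor of A obtained by deleting row i and column i.
tr A = 1 + (-2) + (-5) = -6; M11 = (-2)·(-5) - (-6)·0 = 10 - 0 = 10; M22 = 1·(-5) - (-2)·4 = -5 - (-8) = 3; M33 = 1·(-2) - 0·8 = -2 - 0 = -2; sum of minors = 11.
det A = 1·((-2)·(-5) - (-6)·0) - 0·(8·(-5) - (-6)·4) + (-2)·(8·0 - (-2)·4) = 1·10 - 0·(-16) + (-2)·8 = -6.
So p(s) = det(sI - A) = s^3 + 6s^2 + 11s + 6.
Rational-root test: any integer root divides 6. Testing small divisors, s = -1 works: p(-1) = -1 + 6 + (-11) + 6 = 0, so (s + 1) is a factor.
Dividing, p(s) = (s + 1)(s^2 + 5s + 6).
Factor s^2 + 5s + 6: two numbers with sum -5 and product 6 are -2 and -3, so s^2 + 5s + 6 = (s + 2)(s + 3).
Hence p(s) = (s + 1) (s + 2) (s + 3), with roots -3, -2, -1.
The eigenvalues -3, -2, -1 are distinct and real, so A is diagonalisable and x(t) = e^{At} x(0) = V diag(e^{λ_i t}) V^{-1} x(0), where the columns of V are the eigenvectors.
λ = -3: A - (-3)I = [[4, 0, -2], [8, 1, -6], [4, 0, -2]]. v must be orthogonal to every row; (row 1) × (row 2) = [2, 8, 4], so take v_1 = [1, 4, 2]^T.
λ = -2: A - (-2)I = [[3, 0, -2], [8, 0, -6], [4, 0, -3]]. v must be orthogonal to every row; (row 1) × (row 2) = [0, 2, 0], so take v_2 = [0, -1, 0]^T.
λ = -1: A - (-1)I = [[2, 0, -2], [8, -1, -6], [4, 0, -4]]. v must be orthogonal to every row; (row 1) × (row 2) = [-2, -4, -2], so take v_3 = [-1, -2, -1]^T.
V = [v_1 v_2 v_3] = [[1, 0, -1], [4, -1, -2], [2, 0, -1]] has det V = -1, so V^{-1} = adj(V)/det V = [[-1, 0, 1], [0, -1, 2], [-2, 0, 1]].
Modal coordinates z(0) = V^{-1} x(0): (-1)·1 + 0·3 + 1·(-1) = -2; 0·1 + (-1)·3 + 2·(-1) = -5; (-2)·1 + 0·3 + 1·(-1) = -3; so z(0) = [-2, -5, -3]^T.
x_1(t) = Σ_i (v_i)_1 · z_i(0) · e^{λ_i t} (row 1 of V times the modal terms).
x_1(0.4) = 1·(-2)·e^{-3·0.4} + 0·(-5)·e^{-2·0.4} + (-1)·(-3)·e^{-1·0.4} = (-2)·0.301194 + 0·0.449329 + 3·0.670320 = 1.4086.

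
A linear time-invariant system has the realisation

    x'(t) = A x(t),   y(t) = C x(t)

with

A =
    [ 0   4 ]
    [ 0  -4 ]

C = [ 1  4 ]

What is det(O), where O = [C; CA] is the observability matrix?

-12

CA = [[0, -12]]
Observability matrix O = [C; CA] = [[1, 4], [0, -12]]
det(O) = 1·(-12) - 4·0 = -12 - 0 = -12
Since det(O) ≠ 0, rank(O) = 2 and the system is completely observable.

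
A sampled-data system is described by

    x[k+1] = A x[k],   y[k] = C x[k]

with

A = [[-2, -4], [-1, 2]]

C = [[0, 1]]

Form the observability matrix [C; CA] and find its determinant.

CA = [[-1, 2]]
Observability matrix O = [C; CA] = [[0, 1], [-1, 2]]
det(O) = 0·2 - 1·(-1) = 0 - (-1) = 1
Since det(O) ≠ 0, rank(O) = 2 and the system is completely observable.

1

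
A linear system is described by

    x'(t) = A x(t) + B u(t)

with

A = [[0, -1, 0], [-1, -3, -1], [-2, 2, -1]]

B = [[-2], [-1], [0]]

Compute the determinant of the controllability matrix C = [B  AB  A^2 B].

AB = [[1], [5], [2]]
A^2B = [[-5], [-18], [6]]
Controllability matrix C = [B  AB  A^2B] = [[-2, 1, -5], [-1, 5, -18], [0, 2, 6]]
Expanding along the first row, det(C) = (-2)·(5·6 - (-18)·2) - 1·((-1)·6 - (-18)·0) + (-5)·((-1)·2 - 5·0) = (-2)·66 - 1·(-6) + (-5)·(-2) = -116
Since det(C) ≠ 0, rank(C) = 3 and the system is completely controllable.

-116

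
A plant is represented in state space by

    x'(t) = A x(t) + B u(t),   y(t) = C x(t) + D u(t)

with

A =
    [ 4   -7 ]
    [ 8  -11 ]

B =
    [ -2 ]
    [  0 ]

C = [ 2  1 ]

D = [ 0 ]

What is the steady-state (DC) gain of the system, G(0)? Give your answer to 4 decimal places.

G(0) = C(-A)^{-1}B + D = -C A^{-1} B + D.
det A = 12, so A^{-1} = (1/12)·adj(A) = [[-11/12, 7/12], [-2/3, 1/3]]
A^{-1} B = [11/6, 4/3]^T
C A^{-1} B = 5
G(0) = D - C A^{-1} B = 0 - (5) = -5

-5.0000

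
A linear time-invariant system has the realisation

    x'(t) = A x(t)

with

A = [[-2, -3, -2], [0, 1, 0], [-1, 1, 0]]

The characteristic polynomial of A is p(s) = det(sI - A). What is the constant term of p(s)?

2

Expand det(sI - A) for the 3×3 matrix.
p(s) = s^3 + s^2 - 4s + 2.
(Check: constant term = det(-A) = (-1)^3 det A = 2; coefficient of s^2 = -tr A = 1.)
The constant term is 2.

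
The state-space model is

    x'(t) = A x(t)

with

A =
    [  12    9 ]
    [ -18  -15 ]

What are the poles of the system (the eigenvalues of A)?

det(sI - A) = s^2 - (tr A)s + det A, with tr A = 12 + (-15) = -3 and det A = 12·(-15) - 9·(-18) = -180 - (-162) = -18.
So p(s) = det(sI - A) = s^2 + 3s - 18.
Factor s^2 + 3s - 18: two numbers with sum -3 and product -18 are 3 and -6, so s^2 + 3s - 18 = (s - 3)(s + 6).
Hence p(s) = (s - 3) (s + 6), with roots -6, 3.
At least one eigenvalue has non-negative real part, so the system is not asymptotically stable.

-6, 3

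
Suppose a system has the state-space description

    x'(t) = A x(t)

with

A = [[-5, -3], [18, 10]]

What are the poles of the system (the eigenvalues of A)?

1, 4

det(sI - A) = s^2 - (tr A)s + det A, with tr A = (-5) + 10 = 5 and det A = (-5)·10 - (-3)·18 = -50 - (-54) = 4.
So p(s) = det(sI - A) = s^2 - 5s + 4.
Factor s^2 - 5s + 4: two numbers with sum 5 and product 4 are 4 and 1, so s^2 - 5s + 4 = (s - 4)(s - 1).
Hence p(s) = (s - 4) (s - 1), with roots 1, 4.
At least one eigenvalue has non-negative real part, so the system is not asymptotically stable.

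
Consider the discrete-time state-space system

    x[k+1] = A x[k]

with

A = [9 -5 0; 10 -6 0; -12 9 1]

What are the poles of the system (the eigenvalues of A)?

det(zI - A) = z^3 - (tr A)z^2 + (M11 + M22 + M33)z - det A, where Mii is the 2×2 principal minor of A obtained by deleting row i and column i.
tr A = 9 + (-6) + 1 = 4; M11 = (-6)·1 - 0·9 = -6 - 0 = -6; M22 = 9·1 - 0·(-12) = 9 - 0 = 9; M33 = 9·(-6) - (-5)·10 = -54 - (-50) = -4; sum of minors = -1.
det A = 9·((-6)·1 - 0·9) - (-5)·(10·1 - 0·(-12)) + 0·(10·9 - (-6)·(-12)) = 9·(-6) - (-5)·10 + 0·18 = -4.
So p(z) = det(zI - A) = z^3 - 4z^2 - z + 4.
Rational-root test: any integer root divides 4. Testing small divisors, z = -1 works: p(-1) = -1 + (-4) + 1 + 4 = 0, so (z + 1) is a factor.
Dividing, p(z) = (z + 1)(z^2 - 5z + 4).
Factor z^2 - 5z + 4: two numbers with sum 5 and product 4 are 4 and 1, so z^2 - 5z + 4 = (z - 4)(z - 1).
Hence p(z) = (z - 4) (z - 1) (z + 1), with roots -1, 1, 4.

-1, 1, 4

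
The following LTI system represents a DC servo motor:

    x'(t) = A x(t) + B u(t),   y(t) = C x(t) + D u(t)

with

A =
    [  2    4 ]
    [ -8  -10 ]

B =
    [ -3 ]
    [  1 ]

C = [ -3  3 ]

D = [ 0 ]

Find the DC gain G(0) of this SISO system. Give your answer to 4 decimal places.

12.0000

G(0) = C(-A)^{-1}B + D = -C A^{-1} B + D.
det A = 12, so A^{-1} = (1/12)·adj(A) = [[-5/6, -1/3], [2/3, 1/6]]
A^{-1} B = [13/6, -11/6]^T
C A^{-1} B = -12
G(0) = D - C A^{-1} B = 0 - (-12) = 12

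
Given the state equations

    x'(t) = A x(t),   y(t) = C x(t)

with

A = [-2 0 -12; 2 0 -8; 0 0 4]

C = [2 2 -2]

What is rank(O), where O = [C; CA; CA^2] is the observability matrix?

2

CA = [[0, 0, -48]]
CA^2 = [[0, 0, -192]]
Observability matrix O = [C; CA; CA^2] = [[2, 2, -2], [0, 0, -48], [0, 0, -192]]
The columns c1, c2, c3 of O are linearly dependent: -c1 + c2 = 0 (check each entry), so rank(O) ≤ 2.
The 2×2 minor from rows 1, 2, columns 1, 3 is 2·(-48) - (-2)·0 = -96 - 0 = -96 ≠ 0, so rank(O) = 2.
rank(O) = 2 < n = 3, so the pair (A, C) is not completely observable.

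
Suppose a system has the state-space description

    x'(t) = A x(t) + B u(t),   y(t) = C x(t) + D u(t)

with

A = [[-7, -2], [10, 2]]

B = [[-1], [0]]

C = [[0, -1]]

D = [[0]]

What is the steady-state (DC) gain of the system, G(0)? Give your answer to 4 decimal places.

1.6667

G(0) = C(-A)^{-1}B + D = -C A^{-1} B + D.
det A = 6, so A^{-1} = (1/6)·adj(A) = [[1/3, 1/3], [-5/3, -7/6]]
A^{-1} B = [-1/3, 5/3]^T
C A^{-1} B = -5/3
G(0) = D - C A^{-1} B = 0 - (-5/3) = 5/3 ≈ 1.6667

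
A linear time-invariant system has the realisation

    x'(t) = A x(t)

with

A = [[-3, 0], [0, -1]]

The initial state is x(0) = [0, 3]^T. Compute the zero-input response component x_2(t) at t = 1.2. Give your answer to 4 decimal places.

det(sI - A) = s^2 - (tr A)s + det A, with tr A = (-3) + (-1) = -4 and det A = (-3)·(-1) - 0·0 = 3 - 0 = 3.
So p(s) = det(sI - A) = s^2 + 4s + 3.
Factor s^2 + 4s + 3: two numbers with sum -4 and product 3 are -1 and -3, so s^2 + 4s + 3 = (s + 1)(s + 3).
Hence p(s) = (s + 1) (s + 3), with roots -3, -1.
The eigenvalues -3, -1 are distinct and real, so A is diagonalisable and x(t) = e^{At} x(0) = V diag(e^{λ_i t}) V^{-1} x(0), where the columns of V are the eigenvectors.
λ = -3: A - (-3)I = [[0, 0], [0, 2]]. Row 2 gives 0·v1 + 2·v2 = 0, so take v_1 = [1, 0]^T.
λ = -1: A - (-1)I = [[-2, 0], [0, 0]]. Row 1 gives (-2)·v1 + 0·v2 = 0, so take v_2 = [0, 1]^T.
V = [v_1 v_2] = [[1, 0], [0, 1]] has det V = 1, so V^{-1} = adj(V)/det V = [[1, 0], [0, 1]].
Modal coordinates z(0) = V^{-1} x(0): 1·0 + 0·3 = 0; 0·0 + 1·3 = 3; so z(0) = [0, 3]^T.
x_2(t) = Σ_i (v_i)_2 · z_i(0) · e^{λ_i t} (row 2 of V times the modal terms).
x_2(1.2) = 0·0·e^{-3·1.2} + 1·3·e^{-1·1.2} = 0·0.027324 + 3·0.301194 = 0.9036.

0.9036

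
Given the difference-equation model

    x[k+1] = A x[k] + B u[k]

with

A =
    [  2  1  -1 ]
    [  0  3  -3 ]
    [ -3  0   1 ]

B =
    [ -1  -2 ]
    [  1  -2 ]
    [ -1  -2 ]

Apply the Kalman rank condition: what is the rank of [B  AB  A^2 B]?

AB = [[0, -4], [6, 0], [2, 4]]
A^2B = [[4, -12], [12, -12], [2, 16]]
Controllability matrix C = [B  AB  A^2B] = [[-1, -2, 0, -4, 4, -12], [1, -2, 6, 0, 12, -12], [-1, -2, 2, 4, 2, 16]]
Take the 3×3 submatrix of C formed by columns 1, 2, 3: [[-1, -2, 0], [1, -2, 6], [-1, -2, 2]]. Its determinant is (-1)·((-2)·2 - 6·(-2)) - (-2)·(1·2 - 6·(-1)) + 0·(1·(-2) - (-2)·(-1)) = (-1)·8 - (-2)·8 + 0·(-4) = 8 ≠ 0.
So rank(C) ≥ 3; since C has 3 rows, rank(C) = 3.
rank(C) = 3 = n, so the pair (A, B) is completely controllable.

3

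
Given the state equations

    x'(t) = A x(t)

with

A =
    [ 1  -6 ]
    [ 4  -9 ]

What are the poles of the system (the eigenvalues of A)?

-5, -3

det(sI - A) = s^2 - (tr A)s + det A, with tr A = 1 + (-9) = -8 and det A = 1·(-9) - (-6)·4 = -9 - (-24) = 15.
So p(s) = det(sI - A) = s^2 + 8s + 15.
Factor s^2 + 8s + 15: two numbers with sum -8 and product 15 are -3 and -5, so s^2 + 8s + 15 = (s + 3)(s + 5).
Hence p(s) = (s + 3) (s + 5), with roots -5, -3.
All eigenvalues have negative real part, so the system is asymptotically stable.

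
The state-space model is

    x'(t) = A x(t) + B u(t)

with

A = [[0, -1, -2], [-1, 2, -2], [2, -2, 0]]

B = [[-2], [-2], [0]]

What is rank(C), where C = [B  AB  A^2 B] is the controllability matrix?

3

AB = [[2], [-2], [0]]
A^2B = [[2], [-6], [8]]
Controllability matrix C = [B  AB  A^2B] = [[-2, 2, 2], [-2, -2, -6], [0, 0, 8]]
det(C) = (-2)·((-2)·8 - (-6)·0) - 2·((-2)·8 - (-6)·0) + 2·((-2)·0 - (-2)·0) = (-2)·(-16) - 2·(-16) + 2·0 = 64 ≠ 0, so rank(C) = 3.
rank(C) = 3 = n, so the pair (A, B) is completely controllable.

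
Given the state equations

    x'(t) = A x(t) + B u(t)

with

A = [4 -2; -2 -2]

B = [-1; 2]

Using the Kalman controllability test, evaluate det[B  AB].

18

AB = [[-8], [-2]]
Controllability matrix C = [B  AB] = [[-1, -8], [2, -2]]
det(C) = (-1)·(-2) - (-8)·2 = 2 - (-16) = 18
Since det(C) ≠ 0, rank(C) = 2 and the system is completely controllable.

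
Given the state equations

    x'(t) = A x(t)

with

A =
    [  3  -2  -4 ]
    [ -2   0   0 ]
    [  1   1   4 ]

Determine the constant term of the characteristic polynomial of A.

Expand det(sI - A) for the 3×3 matrix.
p(s) = s^3 - 7s^2 + 12s + 8.
(Check: constant term = det(-A) = (-1)^3 det A = 8; coefficient of s^2 = -tr A = -7.)
The constant term is 8.

8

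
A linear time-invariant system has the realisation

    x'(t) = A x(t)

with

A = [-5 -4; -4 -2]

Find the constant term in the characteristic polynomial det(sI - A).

-6

For a 2×2 matrix, det(sI - A) = s^2 - (tr A)s + det A.
tr A = -7, det A = -6.
So p(s) = s^2 + 7s - 6.
The constant term is -6.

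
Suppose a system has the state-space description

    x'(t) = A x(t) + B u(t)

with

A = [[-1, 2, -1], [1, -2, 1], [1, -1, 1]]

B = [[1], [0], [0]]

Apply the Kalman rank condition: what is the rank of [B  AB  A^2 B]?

AB = [[-1], [1], [1]]
A^2B = [[2], [-2], [-1]]
Controllability matrix C = [B  AB  A^2B] = [[1, -1, 2], [0, 1, -2], [0, 1, -1]]
det(C) = 1·(1·(-1) - (-2)·1) - (-1)·(0·(-1) - (-2)·0) + 2·(0·1 - 1·0) = 1·1 - (-1)·0 + 2·0 = 1 ≠ 0, so rank(C) = 3.
rank(C) = 3 = n, so the pair (A, B) is completely controllable.

3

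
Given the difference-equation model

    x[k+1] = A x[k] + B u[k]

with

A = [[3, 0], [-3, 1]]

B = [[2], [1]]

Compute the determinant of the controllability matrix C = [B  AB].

-16

AB = [[6], [-5]]
Controllability matrix C = [B  AB] = [[2, 6], [1, -5]]
det(C) = 2·(-5) - 6·1 = -10 - 6 = -16
Since det(C) ≠ 0, rank(C) = 2 and the system is completely controllable.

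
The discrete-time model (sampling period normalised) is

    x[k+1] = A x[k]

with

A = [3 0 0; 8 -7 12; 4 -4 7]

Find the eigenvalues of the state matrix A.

det(zI - A) = z^3 - (tr A)z^2 + (M11 + M22 + M33)z - det A, where Mii is the 2×2 principal minor of A obtained by deleting row i and column i.
tr A = 3 + (-7) + 7 = 3; M11 = (-7)·7 - 12·(-4) = -49 - (-48) = -1; M22 = 3·7 - 0·4 = 21 - 0 = 21; M33 = 3·(-7) - 0·8 = -21 - 0 = -21; sum of minors = -1.
det A = 3·((-7)·7 - 12·(-4)) - 0·(8·7 - 12·4) + 0·(8·(-4) - (-7)·4) = 3·(-1) - 0·8 + 0·(-4) = -3.
So p(z) = det(zI - A) = z^3 - 3z^2 - z + 3.
Rational-root test: any integer root divides 3. Testing small divisors, z = -1 works: p(-1) = -1 + (-3) + 1 + 3 = 0, so (z + 1) is a factor.
Dividing, p(z) = (z + 1)(z^2 - 4z + 3).
Factor z^2 - 4z + 3: two numbers with sum 4 and product 3 are 3 and 1, so z^2 - 4z + 3 = (z - 3)(z - 1).
Hence p(z) = (z - 3) (z - 1) (z + 1), with roots -1, 1, 3.

-1, 1, 3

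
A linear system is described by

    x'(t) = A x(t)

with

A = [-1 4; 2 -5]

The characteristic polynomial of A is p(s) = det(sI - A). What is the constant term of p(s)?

-3

For a 2×2 matrix, det(sI - A) = s^2 - (tr A)s + det A.
tr A = -6, det A = -3.
So p(s) = s^2 + 6s - 3.
The constant term is -3.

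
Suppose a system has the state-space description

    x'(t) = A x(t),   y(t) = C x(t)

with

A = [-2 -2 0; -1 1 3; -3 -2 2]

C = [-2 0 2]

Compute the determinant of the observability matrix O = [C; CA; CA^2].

CA = [[-2, 0, 4]]
CA^2 = [[-8, -4, 8]]
Observability matrix O = [C; CA; CA^2] = [[-2, 0, 2], [-2, 0, 4], [-8, -4, 8]]
Expanding along the first row, det(O) = (-2)·(0·8 - 4·(-4)) - 0·((-2)·8 - 4·(-8)) + 2·((-2)·(-4) - 0·(-8)) = (-2)·16 - 0·16 + 2·8 = -16
Since det(O) ≠ 0, rank(O) = 3 and the system is completely observable.

-16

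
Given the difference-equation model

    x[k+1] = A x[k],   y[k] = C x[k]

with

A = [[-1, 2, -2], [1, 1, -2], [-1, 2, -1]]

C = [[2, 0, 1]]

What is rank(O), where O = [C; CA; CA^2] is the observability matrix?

CA = [[-3, 6, -5]]
CA^2 = [[14, -10, -1]]
Observability matrix O = [C; CA; CA^2] = [[2, 0, 1], [-3, 6, -5], [14, -10, -1]]
det(O) = 2·(6·(-1) - (-5)·(-10)) - 0·((-3)·(-1) - (-5)·14) + 1·((-3)·(-10) - 6·14) = 2·(-56) - 0·73 + 1·(-54) = -166 ≠ 0, so rank(O) = 3.
rank(O) = 3 = n, so the pair (A, C) is completely observable.

3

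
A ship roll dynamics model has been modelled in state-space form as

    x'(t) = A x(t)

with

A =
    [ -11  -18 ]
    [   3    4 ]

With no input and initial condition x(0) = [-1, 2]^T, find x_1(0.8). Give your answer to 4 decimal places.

-1.8541

det(sI - A) = s^2 - (tr A)s + det A, with tr A = (-11) + 4 = -7 and det A = (-11)·4 - (-18)·3 = -44 - (-54) = 10.
So p(s) = det(sI - A) = s^2 + 7s + 10.
Factor s^2 + 7s + 10: two numbers with sum -7 and product 10 are -2 and -5, so s^2 + 7s + 10 = (s + 2)(s + 5).
Hence p(s) = (s + 2) (s + 5), with roots -5, -2.
The eigenvalues -5, -2 are distinct and real, so A is diagonalisable and x(t) = e^{At} x(0) = V diag(e^{λ_i t}) V^{-1} x(0), where the columns of V are the eigenvectors.
λ = -5: A - (-5)I = [[-6, -18], [3, 9]]. Row 1 gives (-6)·v1 + (-18)·v2 = 0, so take v_1 = [3, -1]^T.
λ = -2: A - (-2)I = [[-9, -18], [3, 6]]. Row 1 gives (-9)·v1 + (-18)·v2 = 0, so take v_2 = [-2, 1]^T.
V = [v_1 v_2] = [[3, -2], [-1, 1]] has det V = 1, so V^{-1} = adj(V)/det V = [[1, 2], [1, 3]].
Modal coordinates z(0) = V^{-1} x(0): 1·(-1) + 2·2 = 3; 1·(-1) + 3·2 = 5; so z(0) = [3, 5]^T.
x_1(t) = Σ_i (v_i)_1 · z_i(0) · e^{λ_i t} (row 1 of V times the modal terms).
x_1(0.8) = 3·3·e^{-5·0.8} + (-2)·5·e^{-2·0.8} = 9·0.018316 + (-10)·0.201897 = -1.8541.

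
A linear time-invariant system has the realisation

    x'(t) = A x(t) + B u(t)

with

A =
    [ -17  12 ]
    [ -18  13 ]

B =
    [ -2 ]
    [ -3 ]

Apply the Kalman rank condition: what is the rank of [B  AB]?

AB = [[-2], [-3]]
Controllability matrix C = [B  AB] = [[-2, -2], [-3, -3]]
Every column of C is a scalar multiple of column 1 = [-2, -3] (multipliers 1, 1), so the columns span a one-dimensional space.
C ≠ 0, hence rank(C) = 1.
rank(C) = 1 < n = 2, so the pair (A, B) is not completely controllable.

1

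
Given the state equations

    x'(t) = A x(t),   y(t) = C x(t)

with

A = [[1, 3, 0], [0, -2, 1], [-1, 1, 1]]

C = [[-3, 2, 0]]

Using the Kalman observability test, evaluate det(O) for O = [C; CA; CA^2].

-401

CA = [[-3, -13, 2]]
CA^2 = [[-5, 19, -11]]
Observability matrix O = [C; CA; CA^2] = [[-3, 2, 0], [-3, -13, 2], [-5, 19, -11]]
Expanding along the first row, det(O) = (-3)·((-13)·(-11) - 2·19) - 2·((-3)·(-11) - 2·(-5)) + 0·((-3)·19 - (-13)·(-5)) = (-3)·105 - 2·43 + 0·(-122) = -401
Since det(O) ≠ 0, rank(O) = 3 and the system is completely observable.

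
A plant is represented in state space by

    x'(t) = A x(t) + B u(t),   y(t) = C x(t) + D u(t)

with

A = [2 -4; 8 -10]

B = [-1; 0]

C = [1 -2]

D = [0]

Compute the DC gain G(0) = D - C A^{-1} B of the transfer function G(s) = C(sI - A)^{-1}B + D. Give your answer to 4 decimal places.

G(0) = C(-A)^{-1}B + D = -C A^{-1} B + D.
det A = 12, so A^{-1} = (1/12)·adj(A) = [[-5/6, 1/3], [-2/3, 1/6]]
A^{-1} B = [5/6, 2/3]^T
C A^{-1} B = -1/2
G(0) = D - C A^{-1} B = 0 - (-1/2) = 1/2 ≈ 0.5000

0.5000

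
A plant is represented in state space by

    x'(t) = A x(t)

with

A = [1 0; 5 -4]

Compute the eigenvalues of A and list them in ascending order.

det(sI - A) = s^2 - (tr A)s + det A, with tr A = 1 + (-4) = -3 and det A = 1·(-4) - 0·5 = -4 - 0 = -4.
So p(s) = det(sI - A) = s^2 + 3s - 4.
Factor s^2 + 3s - 4: two numbers with sum -3 and product -4 are 1 and -4, so s^2 + 3s - 4 = (s - 1)(s + 4).
Hence p(s) = (s - 1) (s + 4), with roots -4, 1.
At least one eigenvalue has non-negative real part, so the system is not asymptotically stable.

-4, 1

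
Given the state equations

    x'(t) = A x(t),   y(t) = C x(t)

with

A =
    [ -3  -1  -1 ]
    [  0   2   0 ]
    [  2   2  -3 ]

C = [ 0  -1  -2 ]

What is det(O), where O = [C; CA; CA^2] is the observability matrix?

CA = [[-4, -6, 6]]
CA^2 = [[24, 4, -14]]
Observability matrix O = [C; CA; CA^2] = [[0, -1, -2], [-4, -6, 6], [24, 4, -14]]
Expanding along the first row, det(O) = 0·((-6)·(-14) - 6·4) - (-1)·((-4)·(-14) - 6·24) + (-2)·((-4)·4 - (-6)·24) = 0·60 - (-1)·(-88) + (-2)·128 = -344
Since det(O) ≠ 0, rank(O) = 3 and the system is completely observable.

-344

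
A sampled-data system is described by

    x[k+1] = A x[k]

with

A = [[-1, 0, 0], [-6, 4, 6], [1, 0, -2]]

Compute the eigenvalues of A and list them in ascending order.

det(zI - A) = z^3 - (tr A)z^2 + (M11 + M22 + M33)z - det A, where Mii is the 2×2 principal minor of A obtained by deleting row i and column i.
tr A = (-1) + 4 + (-2) = 1; M11 = 4·(-2) - 6·0 = -8 - 0 = -8; M22 = (-1)·(-2) - 0·1 = 2 - 0 = 2; M33 = (-1)·4 - 0·(-6) = -4 - 0 = -4; sum of minors = -10.
det A = (-1)·(4·(-2) - 6·0) - 0·((-6)·(-2) - 6·1) + 0·((-6)·0 - 4·1) = (-1)·(-8) - 0·6 + 0·(-4) = 8.
So p(z) = det(zI - A) = z^3 - z^2 - 10z - 8.
Rational-root test: any integer root divides -8. Testing small divisors, z = -1 works: p(-1) = -1 + (-1) + 10 + (-8) = 0, so (z + 1) is a factor.
Dividing, p(z) = (z + 1)(z^2 - 2z - 8).
Factor z^2 - 2z - 8: two numbers with sum 2 and product -8 are 4 and -2, so z^2 - 2z - 8 = (z - 4)(z + 2).
Hence p(z) = (z - 4) (z + 1) (z + 2), with roots -2, -1, 4.

-2, -1, 4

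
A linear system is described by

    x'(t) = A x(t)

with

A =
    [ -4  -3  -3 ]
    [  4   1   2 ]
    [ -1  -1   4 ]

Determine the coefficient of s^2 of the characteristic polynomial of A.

Expand det(sI - A) for the 3×3 matrix.
p(s) = s^3 - s^2 - 5s - 39.
(Check: constant term = det(-A) = (-1)^3 det A = -39; coefficient of s^2 = -tr A = -1.)
The coefficient of s^2 is -1.

-1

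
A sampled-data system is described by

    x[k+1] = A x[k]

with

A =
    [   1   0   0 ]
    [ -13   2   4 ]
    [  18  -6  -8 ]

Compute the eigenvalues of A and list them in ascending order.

-4, -2, 1

det(zI - A) = z^3 - (tr A)z^2 + (M11 + M22 + M33)z - det A, where Mii is the 2×2 principal minor of A obtained by deleting row i and column i.
tr A = 1 + 2 + (-8) = -5; M11 = 2·(-8) - 4·(-6) = -16 - (-24) = 8; M22 = 1·(-8) - 0·18 = -8 - 0 = -8; M33 = 1·2 - 0·(-13) = 2 - 0 = 2; sum of minors = 2.
det A = 1·(2·(-8) - 4·(-6)) - 0·((-13)·(-8) - 4·18) + 0·((-13)·(-6) - 2·18) = 1·8 - 0·32 + 0·42 = 8.
So p(z) = det(zI - A) = z^3 + 5z^2 + 2z - 8.
Rational-root test: any integer root divides -8. Testing small divisors, z = 1 works: p(1) = 1 + 5 + 2 + (-8) = 0, so (z - 1) is a factor.
Dividing, p(z) = (z - 1)(z^2 + 6z + 8).
Factor z^2 + 6z + 8: two numbers with sum -6 and product 8 are -2 and -4, so z^2 + 6z + 8 = (z + 2)(z + 4).
Hence p(z) = (z - 1) (z + 2) (z + 4), with roots -4, -2, 1.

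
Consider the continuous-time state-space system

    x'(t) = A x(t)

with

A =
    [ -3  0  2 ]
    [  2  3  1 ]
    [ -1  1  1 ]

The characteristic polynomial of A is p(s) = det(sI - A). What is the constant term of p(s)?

-4

Expand det(sI - A) for the 3×3 matrix.
p(s) = s^3 - s^2 - 8s - 4.
(Check: constant term = det(-A) = (-1)^3 det A = -4; coefficient of s^2 = -tr A = -1.)
The constant term is -4.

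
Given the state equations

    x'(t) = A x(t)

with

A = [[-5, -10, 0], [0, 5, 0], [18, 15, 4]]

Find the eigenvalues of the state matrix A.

det(sI - A) = s^3 - (tr A)s^2 + (M11 + M22 + M33)s - det A, where Mii is the 2×2 principal minor of A obtained by deleting row i and column i.
tr A = (-5) + 5 + 4 = 4; M11 = 5·4 - 0·15 = 20 - 0 = 20; M22 = (-5)·4 - 0·18 = -20 - 0 = -20; M33 = (-5)·5 - (-10)·0 = -25 - 0 = -25; sum of minors = -25.
det A = (-5)·(5·4 - 0·15) - (-10)·(0·4 - 0·18) + 0·(0·15 - 5·18) = (-5)·20 - (-10)·0 + 0·(-90) = -100.
So p(s) = det(sI - A) = s^3 - 4s^2 - 25s + 100.
Rational-root test: any integer root divides 100. Testing small divisors, s = 4 works: p(4) = 64 + (-64) + (-100) + 100 = 0, so (s - 4) is a factor.
Dividing, p(s) = (s - 4)(s^2 - 25).
Factor s^2 - 25: two numbers with sum 0 and product -25 are 5 and -5, so s^2 - 25 = (s - 5)(s + 5).
Hence p(s) = (s - 5) (s - 4) (s + 5), with roots -5, 4, 5.
At least one eigenvalue has non-negative real part, so the system is not asymptotically stable.

-5, 4, 5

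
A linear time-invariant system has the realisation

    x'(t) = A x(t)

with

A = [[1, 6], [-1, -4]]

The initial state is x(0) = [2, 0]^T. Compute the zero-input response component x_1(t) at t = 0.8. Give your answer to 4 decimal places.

1.8884

det(sI - A) = s^2 - (tr A)s + det A, with tr A = 1 + (-4) = -3 and det A = 1·(-4) - 6·(-1) = -4 - (-6) = 2.
So p(s) = det(sI - A) = s^2 + 3s + 2.
Factor s^2 + 3s + 2: two numbers with sum -3 and product 2 are -1 and -2, so s^2 + 3s + 2 = (s + 1)(s + 2).
Hence p(s) = (s + 1) (s + 2), with roots -2, -1.
The eigenvalues -2, -1 are distinct and real, so A is diagonalisable and x(t) = e^{At} x(0) = V diag(e^{λ_i t}) V^{-1} x(0), where the columns of V are the eigenvectors.
λ = -2: A - (-2)I = [[3, 6], [-1, -2]]. Row 1 gives 3·v1 + 6·v2 = 0, so take v_1 = [-2, 1]^T.
λ = -1: A - (-1)I = [[2, 6], [-1, -3]]. Row 1 gives 2·v1 + 6·v2 = 0, so take v_2 = [3, -1]^T.
V = [v_1 v_2] = [[-2, 3], [1, -1]] has det V = -1, so V^{-1} = adj(V)/det V = [[1, 3], [1, 2]].
Modal coordinates z(0) = V^{-1} x(0): 1·2 + 3·0 = 2; 1·2 + 2·0 = 2; so z(0) = [2, 2]^T.
x_1(t) = Σ_i (v_i)_1 · z_i(0) · e^{λ_i t} (row 1 of V times the modal terms).
x_1(0.8) = (-2)·2·e^{-2·0.8} + 3·2·e^{-1·0.8} = (-4)·0.201897 + 6·0.449329 = 1.8884.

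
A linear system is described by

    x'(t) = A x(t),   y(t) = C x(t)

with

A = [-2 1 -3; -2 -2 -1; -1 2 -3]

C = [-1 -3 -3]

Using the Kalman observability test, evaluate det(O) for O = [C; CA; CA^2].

CA = [[11, -1, 15]]
CA^2 = [[-35, 43, -77]]
Observability matrix O = [C; CA; CA^2] = [[-1, -3, -3], [11, -1, 15], [-35, 43, -77]]
Expanding along the first row, det(O) = (-1)·((-1)·(-77) - 15·43) - (-3)·(11·(-77) - 15·(-35)) + (-3)·(11·43 - (-1)·(-35)) = (-1)·(-568) - (-3)·(-322) + (-3)·438 = -1712
Since det(O) ≠ 0, rank(O) = 3 and the system is completely observable.

-1712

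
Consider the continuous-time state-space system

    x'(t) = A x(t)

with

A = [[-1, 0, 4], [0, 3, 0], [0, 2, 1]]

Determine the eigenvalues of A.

-1, 1, 3

det(sI - A) = s^3 - (tr A)s^2 + (M11 + M22 + M33)s - det A, where Mii is the 2×2 principal minor of A obtained by deleting row i and column i.
tr A = (-1) + 3 + 1 = 3; M11 = 3·1 - 0·2 = 3 - 0 = 3; M22 = (-1)·1 - 4·0 = -1 - 0 = -1; M33 = (-1)·3 - 0·0 = -3 - 0 = -3; sum of minors = -1.
det A = (-1)·(3·1 - 0·2) - 0·(0·1 - 0·0) + 4·(0·2 - 3·0) = (-1)·3 - 0·0 + 4·0 = -3.
So p(s) = det(sI - A) = s^3 - 3s^2 - s + 3.
Rational-root test: any integer root divides 3. Testing small divisors, s = -1 works: p(-1) = -1 + (-3) + 1 + 3 = 0, so (s + 1) is a factor.
Dividing, p(s) = (s + 1)(s^2 - 4s + 3).
Factor s^2 - 4s + 3: two numbers with sum 4 and product 3 are 3 and 1, so s^2 - 4s + 3 = (s - 3)(s - 1).
Hence p(s) = (s - 3) (s - 1) (s + 1), with roots -1, 1, 3.
At least one eigenvalue has non-negative real part, so the system is not asymptotically stable.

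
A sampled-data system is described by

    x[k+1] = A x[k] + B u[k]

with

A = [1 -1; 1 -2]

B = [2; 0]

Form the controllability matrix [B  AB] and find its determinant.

4

AB = [[2], [2]]
Controllability matrix C = [B  AB] = [[2, 2], [0, 2]]
det(C) = 2·2 - 2·0 = 4 - 0 = 4
Since det(C) ≠ 0, rank(C) = 2 and the system is completely controllable.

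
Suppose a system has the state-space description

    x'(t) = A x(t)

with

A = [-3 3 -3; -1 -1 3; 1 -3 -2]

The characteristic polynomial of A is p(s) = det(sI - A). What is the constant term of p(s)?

Expand det(sI - A) for the 3×3 matrix.
p(s) = s^3 + 6s^2 + 26s + 42.
(Check: constant term = det(-A) = (-1)^3 det A = 42; coefficient of s^2 = -tr A = 6.)
The constant term is 42.

42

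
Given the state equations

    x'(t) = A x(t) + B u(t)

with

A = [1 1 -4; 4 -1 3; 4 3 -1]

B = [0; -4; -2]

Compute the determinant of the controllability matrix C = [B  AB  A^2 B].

AB = [[4], [-2], [-10]]
A^2B = [[42], [-12], [20]]
Controllability matrix C = [B  AB  A^2B] = [[0, 4, 42], [-4, -2, -12], [-2, -10, 20]]
Expanding along the first row, det(C) = 0·((-2)·20 - (-12)·(-10)) - 4·((-4)·20 - (-12)·(-2)) + 42·((-4)·(-10) - (-2)·(-2)) = 0·(-160) - 4·(-104) + 42·36 = 1928
Since det(C) ≠ 0, rank(C) = 3 and the system is completely controllable.

1928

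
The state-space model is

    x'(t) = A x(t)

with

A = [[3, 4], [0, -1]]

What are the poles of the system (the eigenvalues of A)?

det(sI - A) = s^2 - (tr A)s + det A, with tr A = 3 + (-1) = 2 and det A = 3·(-1) - 4·0 = -3 - 0 = -3.
So p(s) = det(sI - A) = s^2 - 2s - 3.
Factor s^2 - 2s - 3: two numbers with sum 2 and product -3 are 3 and -1, so s^2 - 2s - 3 = (s - 3)(s + 1).
Hence p(s) = (s - 3) (s + 1), with roots -1, 3.
At least one eigenvalue has non-negative real part, so the system is not asymptotically stable.

-1, 3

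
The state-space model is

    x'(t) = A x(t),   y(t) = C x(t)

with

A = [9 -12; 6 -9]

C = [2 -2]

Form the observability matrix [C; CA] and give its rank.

1

CA = [[6, -6]]
Observability matrix O = [C; CA] = [[2, -2], [6, -6]]
Every row of O is a scalar multiple of row 1 = [2, -2] (multipliers 1, 3), so the rows span a one-dimensional space.
O ≠ 0, hence rank(O) = 1.
rank(O) = 1 < n = 2, so the pair (A, C) is not completely observable.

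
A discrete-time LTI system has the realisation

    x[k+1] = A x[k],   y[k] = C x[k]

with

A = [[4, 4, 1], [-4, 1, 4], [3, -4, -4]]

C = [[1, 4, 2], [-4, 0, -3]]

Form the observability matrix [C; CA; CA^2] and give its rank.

3

CA = [[-6, 0, 9], [-25, -4, 8]]
CA^2 = [[3, -60, -42], [-60, -136, -73]]
Observability matrix O = [C; CA; CA^2] = [[1, 4, 2], [-4, 0, -3], [-6, 0, 9], [-25, -4, 8], [3, -60, -42], [-60, -136, -73]]
Take the 3×3 submatrix of O formed by rows 1, 2, 3: [[1, 4, 2], [-4, 0, -3], [-6, 0, 9]]. Its determinant is 1·(0·9 - (-3)·0) - 4·((-4)·9 - (-3)·(-6)) + 2·((-4)·0 - 0·(-6)) = 1·0 - 4·(-54) + 2·0 = 216 ≠ 0.
So rank(O) ≥ 3; since O has 3 columns, rank(O) = 3.
rank(O) = 3 = n, so the pair (A, C) is completely observable.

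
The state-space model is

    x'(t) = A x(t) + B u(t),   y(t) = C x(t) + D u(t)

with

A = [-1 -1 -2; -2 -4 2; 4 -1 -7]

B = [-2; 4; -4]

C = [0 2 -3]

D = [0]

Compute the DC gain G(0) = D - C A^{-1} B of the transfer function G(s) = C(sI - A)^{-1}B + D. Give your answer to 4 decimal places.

4.8000

G(0) = C(-A)^{-1}B + D = -C A^{-1} B + D.
det A = -60, so A^{-1} = (1/-60)·adj(A) = [[-1/2, 1/12, 1/6], [1/10, -1/4, -1/10], [-3/10, 1/12, -1/30]]
A^{-1} B = [2/3, -4/5, 16/15]^T
C A^{-1} B = -24/5
G(0) = D - C A^{-1} B = 0 - (-24/5) = 24/5 ≈ 4.8000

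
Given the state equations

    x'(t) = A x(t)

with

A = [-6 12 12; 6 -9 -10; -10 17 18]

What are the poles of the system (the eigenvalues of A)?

det(sI - A) = s^3 - (tr A)s^2 + (M11 + M22 + M33)s - det A, where Mii is the 2×2 principal minor of A obtained by deleting row i and column i.
tr A = (-6) + (-9) + 18 = 3; M11 = (-9)·18 - (-10)·17 = -162 - (-170) = 8; M22 = (-6)·18 - 12·(-10) = -108 - (-120) = 12; M33 = (-6)·(-9) - 12·6 = 54 - 72 = -18; sum of minors = 2.
det A = (-6)·((-9)·18 - (-10)·17) - 12·(6·18 - (-10)·(-10)) + 12·(6·17 - (-9)·(-10)) = (-6)·8 - 12·8 + 12·12 = 0.
So p(s) = det(sI - A) = s^3 - 3s^2 + 2s.
The constant term is 0, so p(s) = s(s^2 - 3s + 2).
Factor s^2 - 3s + 2: two numbers with sum 3 and product 2 are 2 and 1, so s^2 - 3s + 2 = (s - 2)(s - 1).
Hence p(s) = s (s - 2) (s - 1), with roots 0, 1, 2.
At least one eigenvalue has non-negative real part, so the system is not asymptotically stable.

0, 1, 2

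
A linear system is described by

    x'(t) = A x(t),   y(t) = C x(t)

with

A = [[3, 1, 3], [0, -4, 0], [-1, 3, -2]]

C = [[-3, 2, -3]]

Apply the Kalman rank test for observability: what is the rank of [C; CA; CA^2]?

CA = [[-6, -20, -3]]
CA^2 = [[-15, 65, -12]]
Observability matrix O = [C; CA; CA^2] = [[-3, 2, -3], [-6, -20, -3], [-15, 65, -12]]
det(O) = (-3)·((-20)·(-12) - (-3)·65) - 2·((-6)·(-12) - (-3)·(-15)) + (-3)·((-6)·65 - (-20)·(-15)) = (-3)·435 - 2·27 + (-3)·(-690) = 711 ≠ 0, so rank(O) = 3.
rank(O) = 3 = n, so the pair (A, C) is completely observable.

3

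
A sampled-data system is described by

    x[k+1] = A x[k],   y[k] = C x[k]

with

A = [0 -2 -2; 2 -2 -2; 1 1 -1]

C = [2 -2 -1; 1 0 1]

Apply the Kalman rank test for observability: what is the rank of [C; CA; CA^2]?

3

CA = [[-5, -1, 1], [1, -1, -3]]
CA^2 = [[-1, 13, 11], [-5, -3, 3]]
Observability matrix O = [C; CA; CA^2] = [[2, -2, -1], [1, 0, 1], [-5, -1, 1], [1, -1, -3], [-1, 13, 11], [-5, -3, 3]]
Take the 3×3 submatrix of O formed by rows 1, 2, 3: [[2, -2, -1], [1, 0, 1], [-5, -1, 1]]. Its determinant is 2·(0·1 - 1·(-1)) - (-2)·(1·1 - 1·(-5)) + (-1)·(1·(-1) - 0·(-5)) = 2·1 - (-2)·6 + (-1)·(-1) = 15 ≠ 0.
So rank(O) ≥ 3; since O has 3 columns, rank(O) = 3.
rank(O) = 3 = n, so the pair (A, C) is completely observable.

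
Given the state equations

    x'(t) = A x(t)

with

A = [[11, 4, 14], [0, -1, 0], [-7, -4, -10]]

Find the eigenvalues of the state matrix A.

-3, -1, 4

det(sI - A) = s^3 - (tr A)s^2 + (M11 + M22 + M33)s - det A, where Mii is the 2×2 principal minor of A obtained by deleting row i and column i.
tr A = 11 + (-1) + (-10) = 0; M11 = (-1)·(-10) - 0·(-4) = 10 - 0 = 10; M22 = 11·(-10) - 14·(-7) = -110 - (-98) = -12; M33 = 11·(-1) - 4·0 = -11 - 0 = -11; sum of minors = -13.
det A = 11·((-1)·(-10) - 0·(-4)) - 4·(0·(-10) - 0·(-7)) + 14·(0·(-4) - (-1)·(-7)) = 11·10 - 4·0 + 14·(-7) = 12.
So p(s) = det(sI - A) = s^3 - 13s - 12.
Rational-root test: any integer root divides -12. Testing small divisors, s = -1 works: p(-1) = -1 + 0 + 13 + (-12) = 0, so (s + 1) is a factor.
Dividing, p(s) = (s + 1)(s^2 - s - 12).
Factor s^2 - s - 12: two numbers with sum 1 and product -12 are 4 and -3, so s^2 - s - 12 = (s - 4)(s + 3).
Hence p(s) = (s - 4) (s + 1) (s + 3), with roots -3, -1, 4.
At least one eigenvalue has non-negative real part, so the system is not asymptotically stable.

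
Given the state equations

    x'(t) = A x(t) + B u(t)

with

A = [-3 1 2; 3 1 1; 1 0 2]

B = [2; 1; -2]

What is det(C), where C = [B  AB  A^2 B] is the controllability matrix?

-551

AB = [[-9], [5], [-2]]
A^2B = [[28], [-24], [-13]]
Controllability matrix C = [B  AB  A^2B] = [[2, -9, 28], [1, 5, -24], [-2, -2, -13]]
Expanding along the first row, det(C) = 2·(5·(-13) - (-24)·(-2)) - (-9)·(1·(-13) - (-24)·(-2)) + 28·(1·(-2) - 5·(-2)) = 2·(-113) - (-9)·(-61) + 28·8 = -551
Since det(C) ≠ 0, rank(C) = 3 and the system is completely controllable.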